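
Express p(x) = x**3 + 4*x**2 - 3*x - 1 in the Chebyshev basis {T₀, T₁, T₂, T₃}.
T₀ + (-9/4)T₁ + (2)T₂ + (1/4)T₃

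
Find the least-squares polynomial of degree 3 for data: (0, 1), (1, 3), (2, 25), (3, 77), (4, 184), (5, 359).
11/14 + (43/84)x + (-5/14)x² + (35/12)x³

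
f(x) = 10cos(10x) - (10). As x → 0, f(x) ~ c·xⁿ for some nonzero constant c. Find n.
2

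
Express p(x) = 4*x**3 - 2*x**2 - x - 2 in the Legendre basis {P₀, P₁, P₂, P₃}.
(-8/3)P₀ + (7/5)P₁ + (-4/3)P₂ + (8/5)P₃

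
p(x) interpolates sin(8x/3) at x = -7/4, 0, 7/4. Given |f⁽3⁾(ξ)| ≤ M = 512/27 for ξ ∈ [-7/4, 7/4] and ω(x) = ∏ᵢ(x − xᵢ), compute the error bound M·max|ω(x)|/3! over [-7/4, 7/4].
2744*sqrt(3)/729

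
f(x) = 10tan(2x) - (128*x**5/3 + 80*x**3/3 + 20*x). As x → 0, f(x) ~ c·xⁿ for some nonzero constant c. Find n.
7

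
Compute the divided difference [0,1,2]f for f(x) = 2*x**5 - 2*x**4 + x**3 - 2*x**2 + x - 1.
17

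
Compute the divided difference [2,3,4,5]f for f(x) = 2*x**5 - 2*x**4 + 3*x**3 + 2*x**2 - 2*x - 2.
225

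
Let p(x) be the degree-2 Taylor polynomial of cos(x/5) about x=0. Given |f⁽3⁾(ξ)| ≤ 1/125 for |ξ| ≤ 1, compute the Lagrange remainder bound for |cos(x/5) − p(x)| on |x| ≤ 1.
1/750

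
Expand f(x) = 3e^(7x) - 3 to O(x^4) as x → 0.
21*x + 147*x**2/2 + 343*x**3/2 + O(x**4)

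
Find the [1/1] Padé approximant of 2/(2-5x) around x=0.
1/(1 - 5*x/2)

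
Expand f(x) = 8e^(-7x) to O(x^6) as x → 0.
8 - 56*x + 196*x**2 - 1372*x**3/3 + 2401*x**4/3 - 16807*x**5/15 + O(x**6)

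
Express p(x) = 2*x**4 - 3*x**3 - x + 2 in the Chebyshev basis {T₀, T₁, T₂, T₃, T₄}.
(11/4)T₀ + (-13/4)T₁ + T₂ + (-3/4)T₃ + (1/4)T₄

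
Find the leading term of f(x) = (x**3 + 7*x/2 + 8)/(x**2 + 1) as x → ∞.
x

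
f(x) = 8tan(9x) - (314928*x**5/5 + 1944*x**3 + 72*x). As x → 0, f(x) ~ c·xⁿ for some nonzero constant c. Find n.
7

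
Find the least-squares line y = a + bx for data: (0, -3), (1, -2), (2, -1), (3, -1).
a = -14/5, b = 7/10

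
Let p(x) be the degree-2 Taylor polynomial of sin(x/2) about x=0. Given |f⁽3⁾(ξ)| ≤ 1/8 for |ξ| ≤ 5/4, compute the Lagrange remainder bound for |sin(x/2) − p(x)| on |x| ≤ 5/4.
125/3072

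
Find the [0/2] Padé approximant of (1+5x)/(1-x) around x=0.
1/(30*x**2 - 6*x + 1)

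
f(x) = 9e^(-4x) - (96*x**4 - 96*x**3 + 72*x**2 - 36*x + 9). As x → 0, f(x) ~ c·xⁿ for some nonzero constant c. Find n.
5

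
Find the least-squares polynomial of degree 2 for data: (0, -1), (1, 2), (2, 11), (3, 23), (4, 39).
-44/35 + (127/70)x + (29/14)x²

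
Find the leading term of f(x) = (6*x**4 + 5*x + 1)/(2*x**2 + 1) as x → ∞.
3*x**2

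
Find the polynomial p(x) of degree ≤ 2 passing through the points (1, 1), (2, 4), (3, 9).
x**2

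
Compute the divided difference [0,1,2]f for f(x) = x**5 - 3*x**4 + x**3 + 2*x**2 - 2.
-1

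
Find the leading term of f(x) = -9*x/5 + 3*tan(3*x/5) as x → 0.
27*x**3/125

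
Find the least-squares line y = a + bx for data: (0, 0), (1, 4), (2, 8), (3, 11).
a = 1/5, b = 37/10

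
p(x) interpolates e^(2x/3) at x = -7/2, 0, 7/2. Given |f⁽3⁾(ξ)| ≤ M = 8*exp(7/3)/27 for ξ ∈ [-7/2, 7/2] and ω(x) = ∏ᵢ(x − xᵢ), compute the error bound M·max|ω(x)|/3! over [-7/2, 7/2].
343*sqrt(3)*exp(7/3)/729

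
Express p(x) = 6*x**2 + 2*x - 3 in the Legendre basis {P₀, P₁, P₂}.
-P₀ + (2)P₁ + (4)P₂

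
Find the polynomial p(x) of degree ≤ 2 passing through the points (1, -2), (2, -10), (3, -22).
-2*x**2 - 2*x + 2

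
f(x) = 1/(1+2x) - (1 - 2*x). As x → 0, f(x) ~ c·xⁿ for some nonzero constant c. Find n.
2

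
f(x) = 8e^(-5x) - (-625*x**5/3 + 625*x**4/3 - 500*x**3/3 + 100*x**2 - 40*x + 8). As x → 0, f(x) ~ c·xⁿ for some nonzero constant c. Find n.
6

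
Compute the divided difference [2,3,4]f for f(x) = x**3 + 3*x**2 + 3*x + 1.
12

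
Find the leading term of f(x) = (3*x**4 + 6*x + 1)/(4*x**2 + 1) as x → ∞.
3*x**2/4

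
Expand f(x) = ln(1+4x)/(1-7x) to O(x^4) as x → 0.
4*x + 20*x**2 + 484*x**3/3 + O(x**4)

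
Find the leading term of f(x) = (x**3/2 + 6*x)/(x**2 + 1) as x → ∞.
x/2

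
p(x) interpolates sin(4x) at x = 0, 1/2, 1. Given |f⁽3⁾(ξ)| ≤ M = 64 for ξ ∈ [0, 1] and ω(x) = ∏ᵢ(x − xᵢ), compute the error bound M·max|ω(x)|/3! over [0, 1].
8*sqrt(3)/27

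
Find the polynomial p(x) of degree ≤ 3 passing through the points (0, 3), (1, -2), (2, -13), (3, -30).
-3*x**2 - 2*x + 3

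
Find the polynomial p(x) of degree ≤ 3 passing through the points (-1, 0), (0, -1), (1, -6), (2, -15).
-2*x**2 - 3*x - 1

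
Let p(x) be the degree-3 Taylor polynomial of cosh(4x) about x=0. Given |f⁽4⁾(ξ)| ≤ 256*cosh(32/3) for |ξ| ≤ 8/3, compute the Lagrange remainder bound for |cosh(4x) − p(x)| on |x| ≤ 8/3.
131072*cosh(32/3)/243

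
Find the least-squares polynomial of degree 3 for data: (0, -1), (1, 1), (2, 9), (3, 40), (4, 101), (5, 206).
-52/63 + (167/189)x + (-421/252)x² + (211/108)x³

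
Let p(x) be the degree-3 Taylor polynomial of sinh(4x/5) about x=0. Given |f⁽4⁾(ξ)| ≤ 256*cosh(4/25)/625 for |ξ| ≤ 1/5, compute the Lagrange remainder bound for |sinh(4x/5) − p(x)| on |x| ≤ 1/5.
32*cosh(4/25)/1171875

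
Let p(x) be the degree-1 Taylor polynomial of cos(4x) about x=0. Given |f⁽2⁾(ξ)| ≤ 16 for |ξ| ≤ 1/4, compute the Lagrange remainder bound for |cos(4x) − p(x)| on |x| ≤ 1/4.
1/2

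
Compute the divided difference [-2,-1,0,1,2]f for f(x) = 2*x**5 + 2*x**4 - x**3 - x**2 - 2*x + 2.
2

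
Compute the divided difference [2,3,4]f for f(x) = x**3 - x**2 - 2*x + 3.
8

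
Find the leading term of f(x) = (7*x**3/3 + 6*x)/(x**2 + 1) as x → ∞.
7*x/3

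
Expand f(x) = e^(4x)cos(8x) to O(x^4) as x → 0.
1 + 4*x - 24*x**2 - 352*x**3/3 + O(x**4)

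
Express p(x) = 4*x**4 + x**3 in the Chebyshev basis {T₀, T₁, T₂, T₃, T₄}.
(3/2)T₀ + (3/4)T₁ + (2)T₂ + (1/4)T₃ + (1/2)T₄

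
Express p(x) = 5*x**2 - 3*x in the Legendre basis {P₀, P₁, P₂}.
(5/3)P₀ + (-3)P₁ + (10/3)P₂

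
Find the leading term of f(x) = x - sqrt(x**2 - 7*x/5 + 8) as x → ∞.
7/10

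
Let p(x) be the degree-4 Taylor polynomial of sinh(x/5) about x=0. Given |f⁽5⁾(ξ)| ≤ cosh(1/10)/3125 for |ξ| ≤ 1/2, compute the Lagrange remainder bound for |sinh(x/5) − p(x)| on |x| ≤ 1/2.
cosh(1/10)/12000000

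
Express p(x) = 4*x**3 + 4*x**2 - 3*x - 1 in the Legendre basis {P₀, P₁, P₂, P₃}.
(1/3)P₀ + (-3/5)P₁ + (8/3)P₂ + (8/5)P₃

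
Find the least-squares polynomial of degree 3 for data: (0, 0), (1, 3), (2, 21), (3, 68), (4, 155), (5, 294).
11/126 + (-1007/756)x + (487/252)x² + (109/54)x³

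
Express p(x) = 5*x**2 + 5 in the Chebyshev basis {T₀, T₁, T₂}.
(15/2)T₀ + (5/2)T₂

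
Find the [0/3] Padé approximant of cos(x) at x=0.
1/(x**2/2 + 1)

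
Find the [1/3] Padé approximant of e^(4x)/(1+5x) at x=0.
(16*x/11 + 1)/(392*x**3/33 - 116*x**2/11 + 27*x/11 + 1)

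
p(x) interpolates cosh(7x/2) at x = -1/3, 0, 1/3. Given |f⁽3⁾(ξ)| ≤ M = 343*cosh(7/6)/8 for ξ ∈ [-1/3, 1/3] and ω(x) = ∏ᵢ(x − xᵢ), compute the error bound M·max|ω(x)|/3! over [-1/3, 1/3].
343*sqrt(3)*cosh(7/6)/5832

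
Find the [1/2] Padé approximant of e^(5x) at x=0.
(5*x/3 + 1)/(25*x**2/6 - 10*x/3 + 1)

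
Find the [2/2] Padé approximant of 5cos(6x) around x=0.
(5 - 75*x**2)/(3*x**2 + 1)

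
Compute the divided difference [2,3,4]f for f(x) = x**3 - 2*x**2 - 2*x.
7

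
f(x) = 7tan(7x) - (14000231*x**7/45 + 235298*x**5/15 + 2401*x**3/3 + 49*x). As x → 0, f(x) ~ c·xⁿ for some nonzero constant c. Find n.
9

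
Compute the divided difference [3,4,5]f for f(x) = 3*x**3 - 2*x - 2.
36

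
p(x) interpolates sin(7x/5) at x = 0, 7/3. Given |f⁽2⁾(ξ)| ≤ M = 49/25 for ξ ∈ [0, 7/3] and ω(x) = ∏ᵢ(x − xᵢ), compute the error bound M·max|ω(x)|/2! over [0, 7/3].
2401/1800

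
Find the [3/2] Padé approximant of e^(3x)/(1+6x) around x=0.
(3177*x**3/2620 + 6021*x**2/2620 + 297*x/131 + 1)/(-11529*x**2/2620 + 690*x/131 + 1)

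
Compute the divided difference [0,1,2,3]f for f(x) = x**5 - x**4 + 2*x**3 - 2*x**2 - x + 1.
21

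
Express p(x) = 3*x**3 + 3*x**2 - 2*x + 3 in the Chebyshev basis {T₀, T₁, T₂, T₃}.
(9/2)T₀ + (1/4)T₁ + (3/2)T₂ + (3/4)T₃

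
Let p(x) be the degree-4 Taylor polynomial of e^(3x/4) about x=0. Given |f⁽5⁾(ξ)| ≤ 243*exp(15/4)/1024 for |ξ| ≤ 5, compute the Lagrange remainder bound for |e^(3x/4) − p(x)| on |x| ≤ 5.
50625*exp(15/4)/8192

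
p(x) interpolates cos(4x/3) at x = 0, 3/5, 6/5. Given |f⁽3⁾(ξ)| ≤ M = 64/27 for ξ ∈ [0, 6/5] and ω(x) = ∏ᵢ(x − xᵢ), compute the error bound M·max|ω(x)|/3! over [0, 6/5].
64*sqrt(3)/3375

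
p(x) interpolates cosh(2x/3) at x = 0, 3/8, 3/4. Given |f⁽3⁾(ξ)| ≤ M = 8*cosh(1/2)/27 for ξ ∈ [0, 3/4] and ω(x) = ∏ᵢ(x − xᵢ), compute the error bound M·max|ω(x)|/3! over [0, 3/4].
sqrt(3)*cosh(1/2)/1728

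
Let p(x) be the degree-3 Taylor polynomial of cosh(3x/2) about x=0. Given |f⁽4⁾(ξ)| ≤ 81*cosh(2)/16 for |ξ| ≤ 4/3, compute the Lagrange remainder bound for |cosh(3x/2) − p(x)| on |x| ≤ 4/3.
2*cosh(2)/3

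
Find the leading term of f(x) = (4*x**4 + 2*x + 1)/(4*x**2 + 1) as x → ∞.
x**2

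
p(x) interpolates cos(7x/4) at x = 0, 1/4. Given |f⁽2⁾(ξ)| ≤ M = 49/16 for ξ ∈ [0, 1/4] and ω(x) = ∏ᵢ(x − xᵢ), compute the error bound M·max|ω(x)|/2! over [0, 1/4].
49/2048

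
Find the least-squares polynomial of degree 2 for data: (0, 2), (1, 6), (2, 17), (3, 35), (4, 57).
61/35 + (113/70)x + (43/14)x²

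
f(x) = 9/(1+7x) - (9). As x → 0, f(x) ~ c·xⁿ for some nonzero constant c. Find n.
1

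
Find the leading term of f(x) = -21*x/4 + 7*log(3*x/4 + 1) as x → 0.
-63*x**2/32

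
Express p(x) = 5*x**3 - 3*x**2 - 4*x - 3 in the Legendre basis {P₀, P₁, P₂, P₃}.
(-4)P₀ - P₁ + (-2)P₂ + (2)P₃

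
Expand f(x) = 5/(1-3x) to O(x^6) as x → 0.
5 + 15*x + 45*x**2 + 135*x**3 + 405*x**4 + 1215*x**5 + O(x**6)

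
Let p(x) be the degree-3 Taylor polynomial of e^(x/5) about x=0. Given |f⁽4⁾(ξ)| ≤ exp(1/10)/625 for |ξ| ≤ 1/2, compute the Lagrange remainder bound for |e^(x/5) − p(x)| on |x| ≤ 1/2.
exp(1/10)/240000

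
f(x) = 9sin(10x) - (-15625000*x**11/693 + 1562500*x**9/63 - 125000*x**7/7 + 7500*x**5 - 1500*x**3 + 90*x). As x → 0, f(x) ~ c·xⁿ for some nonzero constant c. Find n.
13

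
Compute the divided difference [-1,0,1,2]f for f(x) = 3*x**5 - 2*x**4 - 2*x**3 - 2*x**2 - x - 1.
9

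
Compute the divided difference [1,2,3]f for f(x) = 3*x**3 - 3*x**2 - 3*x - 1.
15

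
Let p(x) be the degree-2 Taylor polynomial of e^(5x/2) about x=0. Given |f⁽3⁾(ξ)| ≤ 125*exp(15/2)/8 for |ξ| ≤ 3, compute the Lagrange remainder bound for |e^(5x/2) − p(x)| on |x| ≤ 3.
1125*exp(15/2)/16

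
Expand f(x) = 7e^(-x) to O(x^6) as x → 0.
7 - 7*x + 7*x**2/2 - 7*x**3/6 + 7*x**4/24 - 7*x**5/120 + O(x**6)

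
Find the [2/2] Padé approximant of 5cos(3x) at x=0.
(5 - 75*x**2/4)/(3*x**2/4 + 1)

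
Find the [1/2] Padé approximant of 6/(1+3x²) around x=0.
6/(3*x**2 + 1)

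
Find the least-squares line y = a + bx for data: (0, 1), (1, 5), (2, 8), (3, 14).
a = 7/10, b = 21/5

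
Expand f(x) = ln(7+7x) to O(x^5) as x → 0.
log(7) + x - x**2/2 + x**3/3 - x**4/4 + O(x**5)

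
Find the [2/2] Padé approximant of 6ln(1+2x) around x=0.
12*x*(x + 1)/(2*x**2/3 + 2*x + 1)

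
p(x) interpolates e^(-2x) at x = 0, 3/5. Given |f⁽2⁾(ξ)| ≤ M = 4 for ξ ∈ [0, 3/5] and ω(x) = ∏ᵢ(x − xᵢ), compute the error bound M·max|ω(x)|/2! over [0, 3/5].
9/50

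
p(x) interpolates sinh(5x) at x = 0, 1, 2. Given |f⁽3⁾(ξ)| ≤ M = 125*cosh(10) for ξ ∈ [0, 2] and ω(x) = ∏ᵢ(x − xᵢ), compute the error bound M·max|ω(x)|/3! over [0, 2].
125*sqrt(3)*cosh(10)/27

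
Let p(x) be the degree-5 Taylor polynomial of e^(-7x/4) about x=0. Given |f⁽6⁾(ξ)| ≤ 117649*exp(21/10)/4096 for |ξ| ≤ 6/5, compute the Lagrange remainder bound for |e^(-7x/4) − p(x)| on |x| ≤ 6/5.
9529569*exp(21/10)/80000000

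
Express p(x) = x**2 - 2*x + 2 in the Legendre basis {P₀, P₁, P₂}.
(7/3)P₀ + (-2)P₁ + (2/3)P₂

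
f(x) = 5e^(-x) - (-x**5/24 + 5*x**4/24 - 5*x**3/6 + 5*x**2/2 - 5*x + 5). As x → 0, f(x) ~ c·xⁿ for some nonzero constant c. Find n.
6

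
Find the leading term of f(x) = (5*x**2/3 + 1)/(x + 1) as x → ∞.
5*x/3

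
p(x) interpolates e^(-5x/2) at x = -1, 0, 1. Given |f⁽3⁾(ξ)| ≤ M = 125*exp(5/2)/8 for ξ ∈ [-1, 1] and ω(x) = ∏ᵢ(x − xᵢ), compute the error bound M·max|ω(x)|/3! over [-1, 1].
125*sqrt(3)*exp(5/2)/216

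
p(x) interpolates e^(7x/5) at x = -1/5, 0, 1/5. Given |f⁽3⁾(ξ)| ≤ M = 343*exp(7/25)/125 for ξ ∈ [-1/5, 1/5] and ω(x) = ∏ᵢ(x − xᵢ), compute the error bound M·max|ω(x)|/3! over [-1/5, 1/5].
343*sqrt(3)*exp(7/25)/421875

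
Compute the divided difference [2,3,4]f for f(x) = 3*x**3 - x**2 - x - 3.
26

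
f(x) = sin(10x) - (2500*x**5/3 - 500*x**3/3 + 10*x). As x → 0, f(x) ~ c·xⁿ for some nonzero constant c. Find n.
7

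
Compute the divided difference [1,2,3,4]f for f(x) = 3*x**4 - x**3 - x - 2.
29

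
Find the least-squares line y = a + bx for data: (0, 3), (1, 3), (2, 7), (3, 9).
a = 11/5, b = 11/5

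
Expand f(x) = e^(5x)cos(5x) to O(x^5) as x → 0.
1 + 5*x - 125*x**3/3 - 625*x**4/6 + O(x**5)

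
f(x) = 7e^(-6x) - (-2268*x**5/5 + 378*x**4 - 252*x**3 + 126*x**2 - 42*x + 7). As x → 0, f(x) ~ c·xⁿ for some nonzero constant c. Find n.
6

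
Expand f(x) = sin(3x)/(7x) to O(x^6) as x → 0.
3/7 - 9*x**2/14 + 81*x**4/280 + O(x**6)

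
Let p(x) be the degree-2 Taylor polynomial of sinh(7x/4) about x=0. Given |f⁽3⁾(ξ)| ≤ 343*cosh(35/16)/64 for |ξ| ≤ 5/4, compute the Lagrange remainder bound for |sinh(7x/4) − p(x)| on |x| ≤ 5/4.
42875*cosh(35/16)/24576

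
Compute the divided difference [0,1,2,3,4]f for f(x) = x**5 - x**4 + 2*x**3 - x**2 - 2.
9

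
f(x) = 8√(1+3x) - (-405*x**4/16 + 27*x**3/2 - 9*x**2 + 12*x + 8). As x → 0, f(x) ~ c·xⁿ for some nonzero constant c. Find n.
5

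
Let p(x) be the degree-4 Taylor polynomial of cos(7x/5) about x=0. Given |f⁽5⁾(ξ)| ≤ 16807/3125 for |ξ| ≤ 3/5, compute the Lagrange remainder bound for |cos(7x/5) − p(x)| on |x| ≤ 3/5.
1361367/390625000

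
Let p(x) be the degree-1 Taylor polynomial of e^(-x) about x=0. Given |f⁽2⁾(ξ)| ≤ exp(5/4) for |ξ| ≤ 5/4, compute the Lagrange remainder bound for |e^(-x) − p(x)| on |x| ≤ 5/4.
25*exp(5/4)/32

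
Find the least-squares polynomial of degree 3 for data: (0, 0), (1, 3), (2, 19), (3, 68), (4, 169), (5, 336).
25/126 + (683/756)x + (-415/252)x² + (161/54)x³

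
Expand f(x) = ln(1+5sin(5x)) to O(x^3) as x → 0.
25*x - 625*x**2/2 + O(x**3)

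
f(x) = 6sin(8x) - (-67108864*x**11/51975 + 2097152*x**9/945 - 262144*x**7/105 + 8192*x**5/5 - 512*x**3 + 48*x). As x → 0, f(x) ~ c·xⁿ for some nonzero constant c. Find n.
13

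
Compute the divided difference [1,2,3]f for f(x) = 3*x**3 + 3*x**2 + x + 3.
21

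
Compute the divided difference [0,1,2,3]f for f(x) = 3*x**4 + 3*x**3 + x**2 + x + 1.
21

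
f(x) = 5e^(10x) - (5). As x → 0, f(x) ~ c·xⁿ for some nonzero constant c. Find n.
1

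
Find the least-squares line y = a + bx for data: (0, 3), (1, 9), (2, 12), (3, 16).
a = 37/10, b = 21/5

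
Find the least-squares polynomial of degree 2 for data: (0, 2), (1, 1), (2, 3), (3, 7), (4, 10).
57/35 + (-23/35)x + (5/7)x²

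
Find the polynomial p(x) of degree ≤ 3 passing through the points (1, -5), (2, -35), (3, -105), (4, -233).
-3*x**3 - 2*x**2 - 3*x + 3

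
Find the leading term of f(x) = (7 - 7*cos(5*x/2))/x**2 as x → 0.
175/8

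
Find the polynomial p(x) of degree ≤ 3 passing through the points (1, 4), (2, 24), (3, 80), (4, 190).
3*x**3 - x + 2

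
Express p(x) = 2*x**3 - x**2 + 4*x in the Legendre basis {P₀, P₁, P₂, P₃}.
(-1/3)P₀ + (26/5)P₁ + (-2/3)P₂ + (4/5)P₃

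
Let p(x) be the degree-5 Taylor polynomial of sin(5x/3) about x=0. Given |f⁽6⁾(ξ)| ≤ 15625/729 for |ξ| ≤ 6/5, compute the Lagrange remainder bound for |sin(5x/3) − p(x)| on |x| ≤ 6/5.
4/45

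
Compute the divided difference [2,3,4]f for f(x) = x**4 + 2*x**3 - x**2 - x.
72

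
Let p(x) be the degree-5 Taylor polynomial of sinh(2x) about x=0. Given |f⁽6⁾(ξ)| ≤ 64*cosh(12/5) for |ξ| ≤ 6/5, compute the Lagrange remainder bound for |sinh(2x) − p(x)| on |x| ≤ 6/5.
20736*cosh(12/5)/78125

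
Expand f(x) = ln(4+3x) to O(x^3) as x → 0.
log(4) + 3*x/4 - 9*x**2/32 + O(x**3)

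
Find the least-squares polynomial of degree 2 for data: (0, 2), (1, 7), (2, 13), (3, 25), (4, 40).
81/35 + (69/35)x + (13/7)x²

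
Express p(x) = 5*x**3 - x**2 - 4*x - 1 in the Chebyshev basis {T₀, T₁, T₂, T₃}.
(-3/2)T₀ + (-1/4)T₁ + (-1/2)T₂ + (5/4)T₃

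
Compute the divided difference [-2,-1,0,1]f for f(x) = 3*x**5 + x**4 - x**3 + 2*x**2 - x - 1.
12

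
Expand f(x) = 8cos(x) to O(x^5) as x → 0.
8 - 4*x**2 + x**4/3 + O(x**5)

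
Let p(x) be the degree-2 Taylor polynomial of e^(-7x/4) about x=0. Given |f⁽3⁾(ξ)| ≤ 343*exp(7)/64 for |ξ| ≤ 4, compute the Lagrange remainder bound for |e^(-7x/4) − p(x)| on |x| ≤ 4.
343*exp(7)/6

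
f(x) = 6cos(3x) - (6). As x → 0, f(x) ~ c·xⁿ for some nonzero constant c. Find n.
2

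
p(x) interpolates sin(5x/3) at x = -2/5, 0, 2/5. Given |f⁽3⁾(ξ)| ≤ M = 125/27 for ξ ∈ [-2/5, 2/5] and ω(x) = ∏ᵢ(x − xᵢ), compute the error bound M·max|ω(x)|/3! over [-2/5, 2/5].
8*sqrt(3)/729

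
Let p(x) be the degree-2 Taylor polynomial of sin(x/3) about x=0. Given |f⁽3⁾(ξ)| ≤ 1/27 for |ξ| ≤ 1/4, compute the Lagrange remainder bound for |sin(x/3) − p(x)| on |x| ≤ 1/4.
1/10368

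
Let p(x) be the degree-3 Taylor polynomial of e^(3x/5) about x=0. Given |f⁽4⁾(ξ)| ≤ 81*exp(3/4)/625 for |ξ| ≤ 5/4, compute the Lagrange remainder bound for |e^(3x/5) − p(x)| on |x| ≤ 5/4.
27*exp(3/4)/2048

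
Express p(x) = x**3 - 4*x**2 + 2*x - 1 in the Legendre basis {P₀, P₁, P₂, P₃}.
(-7/3)P₀ + (13/5)P₁ + (-8/3)P₂ + (2/5)P₃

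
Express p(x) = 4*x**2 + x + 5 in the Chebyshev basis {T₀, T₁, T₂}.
(7)T₀ + T₁ + (2)T₂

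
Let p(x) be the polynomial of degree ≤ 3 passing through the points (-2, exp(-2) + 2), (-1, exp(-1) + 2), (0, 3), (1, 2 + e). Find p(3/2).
(-5 + 21*e + (-3 + 35*e)*exp(2))*exp(-2)/16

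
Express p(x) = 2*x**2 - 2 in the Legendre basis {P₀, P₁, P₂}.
(-4/3)P₀ + (4/3)P₂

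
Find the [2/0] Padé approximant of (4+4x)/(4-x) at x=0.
5*x**2/16 + 5*x/4 + 1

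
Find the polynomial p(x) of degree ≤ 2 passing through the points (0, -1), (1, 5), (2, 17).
3*x**2 + 3*x - 1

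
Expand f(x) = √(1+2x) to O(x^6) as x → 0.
1 + x - x**2/2 + x**3/2 - 5*x**4/8 + 7*x**5/8 + O(x**6)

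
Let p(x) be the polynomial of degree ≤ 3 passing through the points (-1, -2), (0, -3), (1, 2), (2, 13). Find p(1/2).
-5/4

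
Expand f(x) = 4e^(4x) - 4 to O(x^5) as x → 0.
16*x + 32*x**2 + 128*x**3/3 + 128*x**4/3 + O(x**5)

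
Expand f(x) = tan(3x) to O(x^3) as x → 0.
3*x + O(x**3)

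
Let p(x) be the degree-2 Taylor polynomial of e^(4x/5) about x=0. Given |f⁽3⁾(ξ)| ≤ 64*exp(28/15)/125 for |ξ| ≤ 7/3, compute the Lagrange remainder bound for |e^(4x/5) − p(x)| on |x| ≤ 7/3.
10976*exp(28/15)/10125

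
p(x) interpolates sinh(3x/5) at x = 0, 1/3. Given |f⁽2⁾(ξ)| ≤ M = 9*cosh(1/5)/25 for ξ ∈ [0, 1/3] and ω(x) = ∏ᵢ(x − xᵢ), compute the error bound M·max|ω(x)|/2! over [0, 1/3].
cosh(1/5)/200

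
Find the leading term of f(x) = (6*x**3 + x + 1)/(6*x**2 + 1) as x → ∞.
x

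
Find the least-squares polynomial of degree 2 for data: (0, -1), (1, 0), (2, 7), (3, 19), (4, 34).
-9/7 + (-37/70)x + (33/14)x²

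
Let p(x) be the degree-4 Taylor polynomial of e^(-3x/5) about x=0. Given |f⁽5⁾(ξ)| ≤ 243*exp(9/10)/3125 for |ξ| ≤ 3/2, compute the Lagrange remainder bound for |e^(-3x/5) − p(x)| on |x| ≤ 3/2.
19683*exp(9/10)/4000000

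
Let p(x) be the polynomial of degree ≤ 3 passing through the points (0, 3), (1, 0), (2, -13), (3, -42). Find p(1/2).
19/8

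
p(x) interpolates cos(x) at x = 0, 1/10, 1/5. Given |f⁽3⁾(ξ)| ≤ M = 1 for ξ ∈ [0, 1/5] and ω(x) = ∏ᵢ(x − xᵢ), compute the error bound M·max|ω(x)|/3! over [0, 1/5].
sqrt(3)/27000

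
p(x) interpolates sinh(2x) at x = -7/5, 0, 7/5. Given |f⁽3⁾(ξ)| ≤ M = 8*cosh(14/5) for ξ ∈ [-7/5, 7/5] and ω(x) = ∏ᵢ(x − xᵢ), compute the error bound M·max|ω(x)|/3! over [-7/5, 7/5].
2744*sqrt(3)*cosh(14/5)/3375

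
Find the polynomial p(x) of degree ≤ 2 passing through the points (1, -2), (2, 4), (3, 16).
3*x**2 - 3*x - 2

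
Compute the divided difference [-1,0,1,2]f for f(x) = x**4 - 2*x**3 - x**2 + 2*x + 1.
0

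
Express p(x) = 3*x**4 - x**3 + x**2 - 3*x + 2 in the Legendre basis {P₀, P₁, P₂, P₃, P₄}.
(44/15)P₀ + (-18/5)P₁ + (50/21)P₂ + (-2/5)P₃ + (24/35)P₄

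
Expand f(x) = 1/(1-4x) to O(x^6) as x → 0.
1 + 4*x + 16*x**2 + 64*x**3 + 256*x**4 + 1024*x**5 + O(x**6)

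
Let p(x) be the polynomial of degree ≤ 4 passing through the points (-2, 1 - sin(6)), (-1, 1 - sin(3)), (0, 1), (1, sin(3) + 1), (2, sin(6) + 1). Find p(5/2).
35*sin(6)/16 - 15*sin(3)/8 + 1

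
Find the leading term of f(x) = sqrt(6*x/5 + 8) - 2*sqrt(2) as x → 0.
3*sqrt(2)*x/20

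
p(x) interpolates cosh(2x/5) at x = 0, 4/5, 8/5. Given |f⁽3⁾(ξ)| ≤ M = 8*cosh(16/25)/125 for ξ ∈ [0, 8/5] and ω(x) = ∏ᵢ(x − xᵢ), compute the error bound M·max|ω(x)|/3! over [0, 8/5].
512*sqrt(3)*cosh(16/25)/421875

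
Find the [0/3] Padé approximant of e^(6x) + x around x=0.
1/(-127*x**3 + 31*x**2 - 7*x + 1)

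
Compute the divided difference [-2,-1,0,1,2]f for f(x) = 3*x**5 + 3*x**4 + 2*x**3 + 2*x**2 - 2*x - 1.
3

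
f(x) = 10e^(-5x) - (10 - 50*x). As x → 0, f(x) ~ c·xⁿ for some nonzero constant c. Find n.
2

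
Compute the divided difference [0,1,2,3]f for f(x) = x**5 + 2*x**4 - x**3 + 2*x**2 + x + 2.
36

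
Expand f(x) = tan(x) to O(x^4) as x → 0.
x + x**3/3 + O(x**4)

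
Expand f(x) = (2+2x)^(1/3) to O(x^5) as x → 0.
2**(1/3) + 2**(1/3)*x/3 - 2**(1/3)*x**2/9 + 5*2**(1/3)*x**3/81 - 10*2**(1/3)*x**4/243 + O(x**5)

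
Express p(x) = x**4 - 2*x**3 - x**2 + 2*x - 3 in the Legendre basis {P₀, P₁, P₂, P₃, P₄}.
(-47/15)P₀ + (4/5)P₁ + (-2/21)P₂ + (-4/5)P₃ + (8/35)P₄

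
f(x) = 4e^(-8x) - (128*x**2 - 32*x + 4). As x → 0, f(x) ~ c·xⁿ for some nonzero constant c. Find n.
3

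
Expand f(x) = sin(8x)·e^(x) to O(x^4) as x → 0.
8*x + 8*x**2 - 244*x**3/3 + O(x**4)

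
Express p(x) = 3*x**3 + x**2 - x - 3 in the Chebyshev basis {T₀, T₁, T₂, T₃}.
(-5/2)T₀ + (5/4)T₁ + (1/2)T₂ + (3/4)T₃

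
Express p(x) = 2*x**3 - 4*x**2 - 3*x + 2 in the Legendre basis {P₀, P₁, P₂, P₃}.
(2/3)P₀ + (-9/5)P₁ + (-8/3)P₂ + (4/5)P₃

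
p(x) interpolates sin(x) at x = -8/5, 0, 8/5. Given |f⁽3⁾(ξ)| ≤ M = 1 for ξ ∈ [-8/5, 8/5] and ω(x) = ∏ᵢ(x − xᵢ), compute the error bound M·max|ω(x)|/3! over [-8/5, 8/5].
512*sqrt(3)/3375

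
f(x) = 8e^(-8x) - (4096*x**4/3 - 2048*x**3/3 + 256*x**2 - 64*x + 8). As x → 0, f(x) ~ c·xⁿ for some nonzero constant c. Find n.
5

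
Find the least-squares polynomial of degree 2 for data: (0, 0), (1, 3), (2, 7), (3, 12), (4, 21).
9/35 + (97/70)x + (13/14)x²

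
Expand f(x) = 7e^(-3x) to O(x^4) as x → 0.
7 - 21*x + 63*x**2/2 - 63*x**3/2 + O(x**4)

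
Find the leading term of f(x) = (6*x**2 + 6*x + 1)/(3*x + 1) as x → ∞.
2*x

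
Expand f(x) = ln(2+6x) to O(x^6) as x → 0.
log(2) + 3*x - 9*x**2/2 + 9*x**3 - 81*x**4/4 + 243*x**5/5 + O(x**6)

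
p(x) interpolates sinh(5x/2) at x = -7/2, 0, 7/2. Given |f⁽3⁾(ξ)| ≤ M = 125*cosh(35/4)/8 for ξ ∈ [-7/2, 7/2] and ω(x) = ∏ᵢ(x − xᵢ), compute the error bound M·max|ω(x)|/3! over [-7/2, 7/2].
42875*sqrt(3)*cosh(35/4)/1728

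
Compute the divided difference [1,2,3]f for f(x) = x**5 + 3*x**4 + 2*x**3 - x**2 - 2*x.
176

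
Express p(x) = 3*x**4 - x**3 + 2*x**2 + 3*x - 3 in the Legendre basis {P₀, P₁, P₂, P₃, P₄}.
(-26/15)P₀ + (12/5)P₁ + (64/21)P₂ + (-2/5)P₃ + (24/35)P₄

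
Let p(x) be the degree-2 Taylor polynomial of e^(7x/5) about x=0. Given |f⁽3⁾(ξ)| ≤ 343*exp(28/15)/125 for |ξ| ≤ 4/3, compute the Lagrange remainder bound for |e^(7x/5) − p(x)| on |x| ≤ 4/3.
10976*exp(28/15)/10125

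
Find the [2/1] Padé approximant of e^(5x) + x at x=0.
(5*x**2/2 + 13*x/3 + 1)/(1 - 5*x/3)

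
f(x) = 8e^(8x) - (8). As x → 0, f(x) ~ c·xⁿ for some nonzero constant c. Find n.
1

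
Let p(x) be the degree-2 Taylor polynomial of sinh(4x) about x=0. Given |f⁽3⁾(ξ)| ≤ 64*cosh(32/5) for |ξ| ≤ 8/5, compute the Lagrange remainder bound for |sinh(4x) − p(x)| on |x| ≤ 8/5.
16384*cosh(32/5)/375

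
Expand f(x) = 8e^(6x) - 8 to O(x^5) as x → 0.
48*x + 144*x**2 + 288*x**3 + 432*x**4 + O(x**5)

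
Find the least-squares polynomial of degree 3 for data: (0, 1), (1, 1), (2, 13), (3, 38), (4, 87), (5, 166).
16/21 + (-11/9)x + (97/84)x² + (41/36)x³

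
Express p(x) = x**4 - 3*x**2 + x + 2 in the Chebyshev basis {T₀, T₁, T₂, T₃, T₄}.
(7/8)T₀ + T₁ - T₂ + (1/8)T₄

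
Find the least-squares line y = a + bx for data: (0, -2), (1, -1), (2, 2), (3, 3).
a = -11/5, b = 9/5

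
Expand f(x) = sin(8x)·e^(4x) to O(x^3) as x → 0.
8*x + 32*x**2 + O(x**3)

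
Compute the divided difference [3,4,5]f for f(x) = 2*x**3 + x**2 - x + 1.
25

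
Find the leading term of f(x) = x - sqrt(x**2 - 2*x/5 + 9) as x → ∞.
1/5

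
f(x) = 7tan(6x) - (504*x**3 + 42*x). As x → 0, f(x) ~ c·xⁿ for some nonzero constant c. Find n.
5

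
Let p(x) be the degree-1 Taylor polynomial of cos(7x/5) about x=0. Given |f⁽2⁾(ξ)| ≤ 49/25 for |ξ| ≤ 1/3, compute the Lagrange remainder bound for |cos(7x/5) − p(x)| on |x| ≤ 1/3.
49/450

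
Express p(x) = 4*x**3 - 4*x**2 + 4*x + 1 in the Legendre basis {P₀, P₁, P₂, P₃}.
(-1/3)P₀ + (32/5)P₁ + (-8/3)P₂ + (8/5)P₃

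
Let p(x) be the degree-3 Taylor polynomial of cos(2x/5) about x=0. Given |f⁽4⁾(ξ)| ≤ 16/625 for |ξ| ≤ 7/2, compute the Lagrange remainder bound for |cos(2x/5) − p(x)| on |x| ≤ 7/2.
2401/15000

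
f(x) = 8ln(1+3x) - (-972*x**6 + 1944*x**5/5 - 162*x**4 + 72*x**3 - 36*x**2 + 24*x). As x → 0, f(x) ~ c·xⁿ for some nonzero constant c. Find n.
7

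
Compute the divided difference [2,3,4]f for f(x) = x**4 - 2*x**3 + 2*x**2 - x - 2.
39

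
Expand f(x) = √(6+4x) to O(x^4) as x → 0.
sqrt(6) + sqrt(6)*x/3 - sqrt(6)*x**2/18 + sqrt(6)*x**3/54 + O(x**4)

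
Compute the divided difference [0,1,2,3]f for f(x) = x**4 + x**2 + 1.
6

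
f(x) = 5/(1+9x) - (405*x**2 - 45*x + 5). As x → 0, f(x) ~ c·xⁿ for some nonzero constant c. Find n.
3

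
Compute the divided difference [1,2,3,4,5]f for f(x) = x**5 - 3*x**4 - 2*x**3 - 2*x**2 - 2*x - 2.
12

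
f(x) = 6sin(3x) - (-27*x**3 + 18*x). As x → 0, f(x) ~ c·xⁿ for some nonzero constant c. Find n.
5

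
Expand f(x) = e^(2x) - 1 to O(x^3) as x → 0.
2*x + 2*x**2 + O(x**3)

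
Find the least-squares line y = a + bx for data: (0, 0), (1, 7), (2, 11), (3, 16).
a = 7/10, b = 26/5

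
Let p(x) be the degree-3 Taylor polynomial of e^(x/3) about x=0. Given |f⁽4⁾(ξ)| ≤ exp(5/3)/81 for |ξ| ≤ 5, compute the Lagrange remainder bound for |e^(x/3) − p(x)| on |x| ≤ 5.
625*exp(5/3)/1944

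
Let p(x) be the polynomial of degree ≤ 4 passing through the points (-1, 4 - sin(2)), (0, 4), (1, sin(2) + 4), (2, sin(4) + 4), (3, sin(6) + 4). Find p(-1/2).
-105*sin(2)/128 + 7*sin(4)/32 - 5*sin(6)/128 + 4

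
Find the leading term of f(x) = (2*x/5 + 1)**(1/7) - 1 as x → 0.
2*x/35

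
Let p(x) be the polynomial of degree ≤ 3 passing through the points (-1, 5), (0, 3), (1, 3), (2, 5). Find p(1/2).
11/4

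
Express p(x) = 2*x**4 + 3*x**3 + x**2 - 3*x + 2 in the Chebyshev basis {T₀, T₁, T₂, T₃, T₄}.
(13/4)T₀ + (-3/4)T₁ + (3/2)T₂ + (3/4)T₃ + (1/4)T₄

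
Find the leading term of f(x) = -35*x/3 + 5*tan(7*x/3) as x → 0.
1715*x**3/81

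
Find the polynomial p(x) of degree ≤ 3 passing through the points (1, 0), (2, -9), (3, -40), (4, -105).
-2*x**3 + x**2 + 2*x - 1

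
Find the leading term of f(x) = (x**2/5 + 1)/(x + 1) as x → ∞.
x/5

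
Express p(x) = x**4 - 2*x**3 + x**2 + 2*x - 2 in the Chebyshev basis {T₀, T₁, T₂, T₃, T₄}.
(-9/8)T₀ + (1/2)T₁ + T₂ + (-1/2)T₃ + (1/8)T₄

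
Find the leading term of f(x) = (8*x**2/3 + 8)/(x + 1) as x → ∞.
8*x/3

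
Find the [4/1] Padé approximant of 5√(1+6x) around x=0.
(243*x**4/8 - 27*x**3 + 81*x**2/2 + 36*x + 5)/(21*x/5 + 1)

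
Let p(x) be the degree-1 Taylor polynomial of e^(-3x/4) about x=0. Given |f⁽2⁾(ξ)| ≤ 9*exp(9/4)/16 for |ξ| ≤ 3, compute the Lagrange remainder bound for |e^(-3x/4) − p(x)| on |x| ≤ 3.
81*exp(9/4)/32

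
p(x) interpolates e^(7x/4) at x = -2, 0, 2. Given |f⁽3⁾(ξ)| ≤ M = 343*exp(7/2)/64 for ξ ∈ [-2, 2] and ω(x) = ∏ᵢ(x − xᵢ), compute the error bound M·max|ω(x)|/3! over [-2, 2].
343*sqrt(3)*exp(7/2)/216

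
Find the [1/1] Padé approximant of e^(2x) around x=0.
(x + 1)/(1 - x)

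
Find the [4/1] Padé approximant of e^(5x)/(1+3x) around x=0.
(310625*x**4/12696 + 20875*x**3/1587 + 10725*x**2/1058 + 2020*x/529 + 1)/(962*x/529 + 1)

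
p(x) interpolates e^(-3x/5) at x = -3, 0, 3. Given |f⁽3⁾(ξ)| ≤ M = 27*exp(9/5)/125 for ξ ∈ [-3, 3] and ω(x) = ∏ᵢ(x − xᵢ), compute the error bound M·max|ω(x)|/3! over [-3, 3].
27*sqrt(3)*exp(9/5)/125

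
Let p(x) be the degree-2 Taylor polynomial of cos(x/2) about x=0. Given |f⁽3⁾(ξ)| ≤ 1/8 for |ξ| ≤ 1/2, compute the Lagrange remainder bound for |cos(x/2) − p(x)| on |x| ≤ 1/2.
1/384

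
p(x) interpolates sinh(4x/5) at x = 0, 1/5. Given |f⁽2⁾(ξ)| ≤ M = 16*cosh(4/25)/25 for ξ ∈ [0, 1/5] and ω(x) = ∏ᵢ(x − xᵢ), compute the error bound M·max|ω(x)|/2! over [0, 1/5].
2*cosh(4/25)/625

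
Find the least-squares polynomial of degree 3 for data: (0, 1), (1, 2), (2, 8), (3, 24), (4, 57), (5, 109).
68/63 + (-101/378)x + (41/252)x² + (91/108)x³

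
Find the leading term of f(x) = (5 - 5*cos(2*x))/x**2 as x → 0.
10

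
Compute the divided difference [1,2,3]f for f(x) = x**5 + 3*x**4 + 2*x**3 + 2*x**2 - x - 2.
179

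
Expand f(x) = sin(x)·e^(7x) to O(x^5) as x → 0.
x + 7*x**2 + 73*x**3/3 + 56*x**4 + O(x**5)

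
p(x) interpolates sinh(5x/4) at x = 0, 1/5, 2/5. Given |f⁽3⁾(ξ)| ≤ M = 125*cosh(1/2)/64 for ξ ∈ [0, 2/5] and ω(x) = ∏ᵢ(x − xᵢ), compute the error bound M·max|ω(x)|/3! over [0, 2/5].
sqrt(3)*cosh(1/2)/1728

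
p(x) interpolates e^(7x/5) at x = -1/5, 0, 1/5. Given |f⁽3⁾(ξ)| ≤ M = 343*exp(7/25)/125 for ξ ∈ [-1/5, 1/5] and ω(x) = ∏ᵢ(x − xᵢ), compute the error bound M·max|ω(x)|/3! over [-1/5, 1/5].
343*sqrt(3)*exp(7/25)/421875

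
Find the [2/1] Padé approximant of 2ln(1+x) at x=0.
x*(x + 6)/(3*(2*x/3 + 1))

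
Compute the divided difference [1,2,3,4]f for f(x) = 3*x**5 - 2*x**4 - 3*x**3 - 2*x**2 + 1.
172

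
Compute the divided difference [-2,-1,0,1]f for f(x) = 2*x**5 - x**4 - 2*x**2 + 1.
12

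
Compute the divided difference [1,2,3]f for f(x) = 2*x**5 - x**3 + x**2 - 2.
175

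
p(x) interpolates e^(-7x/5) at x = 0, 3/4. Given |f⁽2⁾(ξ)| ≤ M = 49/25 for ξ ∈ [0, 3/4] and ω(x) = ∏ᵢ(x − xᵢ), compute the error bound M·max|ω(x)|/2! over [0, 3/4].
441/3200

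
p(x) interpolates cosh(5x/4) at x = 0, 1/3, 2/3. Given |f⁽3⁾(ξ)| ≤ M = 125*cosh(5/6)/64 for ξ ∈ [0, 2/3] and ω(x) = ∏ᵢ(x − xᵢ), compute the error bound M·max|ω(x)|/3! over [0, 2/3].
125*sqrt(3)*cosh(5/6)/46656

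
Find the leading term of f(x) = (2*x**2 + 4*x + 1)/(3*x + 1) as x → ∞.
2*x/3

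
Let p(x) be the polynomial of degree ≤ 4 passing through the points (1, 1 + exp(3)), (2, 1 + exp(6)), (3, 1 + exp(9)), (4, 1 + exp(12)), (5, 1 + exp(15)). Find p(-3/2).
-1365*exp(12)/32 - 2145*exp(6)/32 + 1 + 3003*exp(3)/128 + 5005*exp(9)/64 + 1155*exp(15)/128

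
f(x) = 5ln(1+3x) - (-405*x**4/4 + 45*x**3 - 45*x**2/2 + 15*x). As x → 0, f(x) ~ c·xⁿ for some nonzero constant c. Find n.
5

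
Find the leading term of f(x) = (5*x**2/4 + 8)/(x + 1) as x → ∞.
5*x/4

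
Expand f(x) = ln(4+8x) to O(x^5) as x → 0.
log(4) + 2*x - 2*x**2 + 8*x**3/3 - 4*x**4 + O(x**5)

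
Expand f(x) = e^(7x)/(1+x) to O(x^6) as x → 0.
1 + 6*x + 37*x**2/2 + 116*x**3/3 + 491*x**4/8 + 4721*x**5/60 + O(x**6)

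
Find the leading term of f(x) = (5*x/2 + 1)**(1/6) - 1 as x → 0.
5*x/12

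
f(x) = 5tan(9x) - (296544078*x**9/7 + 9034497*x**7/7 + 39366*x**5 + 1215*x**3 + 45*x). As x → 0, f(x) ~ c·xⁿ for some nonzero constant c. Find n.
11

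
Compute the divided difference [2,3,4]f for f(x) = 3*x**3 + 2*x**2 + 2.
29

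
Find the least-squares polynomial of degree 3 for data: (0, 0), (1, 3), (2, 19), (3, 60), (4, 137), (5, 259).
13/126 + (-583/756)x + (199/126)x² + (193/108)x³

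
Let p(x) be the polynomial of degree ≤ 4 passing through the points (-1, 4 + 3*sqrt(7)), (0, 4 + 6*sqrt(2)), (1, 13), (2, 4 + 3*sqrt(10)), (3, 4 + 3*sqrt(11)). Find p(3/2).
-15*sqrt(2)/16 - 15*sqrt(11)/128 + 9*sqrt(7)/128 + 45*sqrt(10)/32 + 661/64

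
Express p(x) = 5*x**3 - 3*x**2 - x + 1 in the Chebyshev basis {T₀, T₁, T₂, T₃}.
(-1/2)T₀ + (11/4)T₁ + (-3/2)T₂ + (5/4)T₃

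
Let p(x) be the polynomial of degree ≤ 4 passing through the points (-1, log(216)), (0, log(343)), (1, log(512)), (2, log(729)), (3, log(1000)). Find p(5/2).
log(729*2**(25/32)*3382626068196259438991546630859375**(3/128)*7**(21/32)/32)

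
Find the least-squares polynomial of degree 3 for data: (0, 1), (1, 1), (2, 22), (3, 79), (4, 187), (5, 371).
43/63 + (-829/378)x + (53/126)x² + (80/27)x³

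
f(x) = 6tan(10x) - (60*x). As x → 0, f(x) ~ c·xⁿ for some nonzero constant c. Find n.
3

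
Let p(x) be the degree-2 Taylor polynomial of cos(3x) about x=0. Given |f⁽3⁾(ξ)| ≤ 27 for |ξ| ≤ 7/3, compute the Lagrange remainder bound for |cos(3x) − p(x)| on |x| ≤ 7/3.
343/6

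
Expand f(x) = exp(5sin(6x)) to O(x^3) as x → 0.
1 + 30*x + 450*x**2 + O(x**3)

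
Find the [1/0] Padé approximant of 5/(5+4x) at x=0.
1 - 4*x/5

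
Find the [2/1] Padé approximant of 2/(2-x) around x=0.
1/(1 - x/2)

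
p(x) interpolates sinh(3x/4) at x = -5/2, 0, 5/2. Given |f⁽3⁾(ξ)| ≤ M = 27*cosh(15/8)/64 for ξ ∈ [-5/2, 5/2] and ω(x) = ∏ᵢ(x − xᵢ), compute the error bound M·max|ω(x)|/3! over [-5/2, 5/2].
125*sqrt(3)*cosh(15/8)/512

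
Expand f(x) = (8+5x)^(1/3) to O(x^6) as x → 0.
2 + 5*x/12 - 25*x**2/288 + 625*x**3/20736 - 3125*x**4/248832 + 34375*x**5/5971968 + O(x**6)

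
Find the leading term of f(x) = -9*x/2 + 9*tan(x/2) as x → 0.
3*x**3/8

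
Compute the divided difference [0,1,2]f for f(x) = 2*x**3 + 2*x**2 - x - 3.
8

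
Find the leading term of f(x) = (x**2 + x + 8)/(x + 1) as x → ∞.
x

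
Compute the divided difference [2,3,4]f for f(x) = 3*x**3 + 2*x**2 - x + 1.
29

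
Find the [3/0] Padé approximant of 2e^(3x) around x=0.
9*x**3 + 9*x**2 + 6*x + 2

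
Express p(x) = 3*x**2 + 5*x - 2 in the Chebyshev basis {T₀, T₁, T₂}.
(-1/2)T₀ + (5)T₁ + (3/2)T₂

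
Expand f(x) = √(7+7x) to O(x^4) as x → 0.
sqrt(7) + sqrt(7)*x/2 - sqrt(7)*x**2/8 + sqrt(7)*x**3/16 + O(x**4)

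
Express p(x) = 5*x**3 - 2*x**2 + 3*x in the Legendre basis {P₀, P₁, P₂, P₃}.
(-2/3)P₀ + (6)P₁ + (-4/3)P₂ + (2)P₃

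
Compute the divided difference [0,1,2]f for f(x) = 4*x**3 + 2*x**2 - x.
14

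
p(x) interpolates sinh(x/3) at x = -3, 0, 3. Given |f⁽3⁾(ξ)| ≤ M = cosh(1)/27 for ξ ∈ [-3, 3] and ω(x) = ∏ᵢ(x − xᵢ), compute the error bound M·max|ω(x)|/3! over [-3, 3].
sqrt(3)*cosh(1)/27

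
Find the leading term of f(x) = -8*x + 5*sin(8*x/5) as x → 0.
-256*x**3/75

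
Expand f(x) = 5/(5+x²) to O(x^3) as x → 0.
1 - x**2/5 + O(x**3)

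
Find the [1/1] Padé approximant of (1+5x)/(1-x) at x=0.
(5*x + 1)/(1 - x)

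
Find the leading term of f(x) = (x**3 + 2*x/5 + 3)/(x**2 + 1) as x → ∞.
x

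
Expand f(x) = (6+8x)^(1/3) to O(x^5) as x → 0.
6**(1/3) + 4*6**(1/3)*x/9 - 16*6**(1/3)*x**2/81 + 320*6**(1/3)*x**3/2187 - 2560*6**(1/3)*x**4/19683 + O(x**5)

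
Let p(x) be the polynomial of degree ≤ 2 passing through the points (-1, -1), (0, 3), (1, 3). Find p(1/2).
7/2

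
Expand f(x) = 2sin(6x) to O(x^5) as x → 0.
12*x - 72*x**3 + O(x**5)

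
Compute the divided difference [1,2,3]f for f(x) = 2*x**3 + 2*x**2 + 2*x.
14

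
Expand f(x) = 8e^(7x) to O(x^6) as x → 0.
8 + 56*x + 196*x**2 + 1372*x**3/3 + 2401*x**4/3 + 16807*x**5/15 + O(x**6)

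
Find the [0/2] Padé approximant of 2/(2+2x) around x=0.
1/(x + 1)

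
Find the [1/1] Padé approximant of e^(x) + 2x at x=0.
(17*x/6 + 1)/(1 - x/6)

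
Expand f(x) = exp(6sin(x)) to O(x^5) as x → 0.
1 + 6*x + 18*x**2 + 35*x**3 + 48*x**4 + O(x**5)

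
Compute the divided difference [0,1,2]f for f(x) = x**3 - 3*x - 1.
3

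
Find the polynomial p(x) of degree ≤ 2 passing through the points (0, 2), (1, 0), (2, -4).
-x**2 - x + 2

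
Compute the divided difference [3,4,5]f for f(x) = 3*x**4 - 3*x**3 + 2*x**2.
257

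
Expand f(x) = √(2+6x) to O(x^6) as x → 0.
sqrt(2) + 3*sqrt(2)*x/2 - 9*sqrt(2)*x**2/8 + 27*sqrt(2)*x**3/16 - 405*sqrt(2)*x**4/128 + 1701*sqrt(2)*x**5/256 + O(x**6)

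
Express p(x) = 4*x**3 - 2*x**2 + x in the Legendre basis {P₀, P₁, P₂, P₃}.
(-2/3)P₀ + (17/5)P₁ + (-4/3)P₂ + (8/5)P₃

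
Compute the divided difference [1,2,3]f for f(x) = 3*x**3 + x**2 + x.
19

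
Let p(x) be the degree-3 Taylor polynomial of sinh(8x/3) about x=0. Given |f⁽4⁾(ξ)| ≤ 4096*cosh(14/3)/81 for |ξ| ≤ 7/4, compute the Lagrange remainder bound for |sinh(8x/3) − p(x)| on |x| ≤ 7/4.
4802*cosh(14/3)/243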